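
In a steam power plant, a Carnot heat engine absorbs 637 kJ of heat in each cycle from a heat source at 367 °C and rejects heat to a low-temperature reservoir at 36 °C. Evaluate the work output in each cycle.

T_H = 367 °C → 367 + 273.15 = 640.15 K.
T_C = 36 °C → 36 + 273.15 = 309.15 K.
η_rev = 1 − T_C/T_H = 1 − 309.15/640.15 = 0.5171.
W = η·Q_H = 0.5171 × 637 = 329.4 kJ.

W ≈ 329.4 kJ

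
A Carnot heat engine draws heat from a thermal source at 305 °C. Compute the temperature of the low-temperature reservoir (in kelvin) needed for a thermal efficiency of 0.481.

T_H = 305 °C → 305 + 273.15 = 578.15 K.
From η = 1 − T_C/T_H, T_C = T_H·(1 − η) = 578.15 × (1 − 0.481) = 300.1 K.

T_C ≈ 300.1 K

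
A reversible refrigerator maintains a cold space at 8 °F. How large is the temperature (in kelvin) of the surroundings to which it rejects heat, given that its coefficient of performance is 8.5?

T_C = 8 °F → (8 − 32) × 5/9 = -13.33 °C = 259.82 K.
COP_R = T_C/(T_H − T_C) ⇒ T_H = T_C·(1 + 1/COP_R) = 259.82 × (1 + 1/8.5) = 290 K.

T_H ≈ 290 K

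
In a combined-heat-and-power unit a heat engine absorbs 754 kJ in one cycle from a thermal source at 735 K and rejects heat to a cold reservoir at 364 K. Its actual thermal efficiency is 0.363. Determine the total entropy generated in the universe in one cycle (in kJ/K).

ΔS_univ ≈ 0.294 kJ/K

W = η·Q_H = 0.363 × 754 = 273.7 kJ, so Q_C = Q_H − W = 480.3 kJ.
Reservoir entropy changes: ΔS_H = −Q_H/T_H = −754/735.00 = -1.026 kJ/K and ΔS_C = +Q_C/T_C = 480.3/364.00 = 1.319 kJ/K.
ΔS_univ = −Q_H/T_H + Q_C/T_C = 0.294 kJ/K (> 0, since η = 0.363 < η_Carnot = 0.505).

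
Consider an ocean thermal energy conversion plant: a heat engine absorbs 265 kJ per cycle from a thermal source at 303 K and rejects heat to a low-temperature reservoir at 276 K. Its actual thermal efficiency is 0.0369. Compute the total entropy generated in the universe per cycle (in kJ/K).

W = η·Q_H = 0.0369 × 265 = 9.779 kJ, so Q_C = Q_H − W = 255.2 kJ.
The hot reservoir loses entropy Q_H/T_H = 265/303.00 = 0.8746 kJ/K; the cold reservoir gains Q_C/T_C = 255.2/276.00 = 0.9247 kJ/K.
ΔS_univ = −Q_H/T_H + Q_C/T_C = 0.0501 kJ/K (> 0, since η = 0.0369 < η_Carnot = 0.089).

ΔS_univ ≈ 0.0501 kJ/K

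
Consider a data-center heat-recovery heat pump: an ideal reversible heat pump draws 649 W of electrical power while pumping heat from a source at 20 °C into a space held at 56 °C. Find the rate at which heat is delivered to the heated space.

Q̇_H ≈ 5930 W

T_H = 56 °C → 56 + 273.15 = 329.15 K.
T_C = 20 °C → 20 + 273.15 = 293.15 K.
Reversible heating COP: COP_HP = T_H/(T_H − T_C) = 329.15/36.00 = 9.1431.
Q_H = COP_HP · W = 9.1431 × 649 = 5930 W.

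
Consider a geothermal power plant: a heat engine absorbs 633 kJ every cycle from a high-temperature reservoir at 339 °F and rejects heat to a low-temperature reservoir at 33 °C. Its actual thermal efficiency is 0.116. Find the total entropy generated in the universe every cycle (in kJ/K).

T_H = 339 °F → (339 − 32) × 5/9 = 170.56 °C = 443.71 K.
T_C = 33 °C → 33 + 273.15 = 306.15 K.
W = η·Q_H = 0.116 × 633 = 73.43 kJ, so Q_C = Q_H − W = 559.6 kJ.
Reservoir entropy changes: ΔS_H = −Q_H/T_H = −633/443.71 = -1.427 kJ/K and ΔS_C = +Q_C/T_C = 559.6/306.15 = 1.828 kJ/K.
ΔS_univ = −Q_H/T_H + Q_C/T_C = 0.401 kJ/K (> 0, since η = 0.116 < η_Carnot = 0.310).

ΔS_univ ≈ 0.401 kJ/K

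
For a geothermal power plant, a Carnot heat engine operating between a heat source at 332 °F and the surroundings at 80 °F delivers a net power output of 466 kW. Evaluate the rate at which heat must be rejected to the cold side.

Q̇_C ≈ 998 kW

T_H = 332 °F → (332 − 32) × 5/9 = 166.67 °C = 439.82 K.
T_C = 80 °F → (80 − 32) × 5/9 = 26.67 °C = 299.82 K.
Carnot efficiency: η = 1 − T_C/T_H = 1 − 299.82/439.82 = 0.3183.
Since Q_C/Q_H = T_C/T_H and Q_H = W/η, Q_C = W·T_C/(T_H − T_C) = 466 × 299.82/140.00 = 998 kW.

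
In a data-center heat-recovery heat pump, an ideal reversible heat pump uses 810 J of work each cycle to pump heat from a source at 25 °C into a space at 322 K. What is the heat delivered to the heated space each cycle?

T_C = 25 °C → 25 + 273.15 = 298.15 K.
For a reversible heat pump, COP_HP = T_H/(T_H − T_C) = 322.00/23.85 = 13.5010.
Q_H = COP_HP · W = 13.5010 × 810 = 10940 J.

Q_H ≈ 10940 J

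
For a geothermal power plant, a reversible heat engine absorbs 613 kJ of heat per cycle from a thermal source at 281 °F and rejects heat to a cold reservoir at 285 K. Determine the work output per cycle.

T_H = 281 °F → (281 − 32) × 5/9 = 138.33 °C = 411.48 K.
The Carnot efficiency is η = 1 − T_C/T_H = 1 − 285.00/411.48 = 0.3074.
W = η·Q_H = 0.3074 × 613 = 188 kJ.

W ≈ 188 kJ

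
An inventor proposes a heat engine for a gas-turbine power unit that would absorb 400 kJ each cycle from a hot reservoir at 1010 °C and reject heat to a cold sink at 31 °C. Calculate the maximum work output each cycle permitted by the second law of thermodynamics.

W_max ≈ 305 kJ

T_H = 1010 °C → 1010 + 273.15 = 1283.15 K.
T_C = 31 °C → 31 + 273.15 = 304.15 K.
The upper bound on efficiency is η_max = 1 − T_C/T_H = 1 − 304.15/1283.15 = 0.7630.
W_max = η_max · Q_H = 0.7630 × 400 = 305 kJ.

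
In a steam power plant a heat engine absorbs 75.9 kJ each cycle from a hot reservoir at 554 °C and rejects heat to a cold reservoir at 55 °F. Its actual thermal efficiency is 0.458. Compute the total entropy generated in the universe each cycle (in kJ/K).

ΔS_univ ≈ 0.0521 kJ/K

T_H = 554 °C → 554 + 273.15 = 827.15 K.
T_C = 55 °F → (55 − 32) × 5/9 = 12.78 °C = 285.93 K.
W = η·Q_H = 0.458 × 75.9 = 34.76 kJ, so Q_C = Q_H − W = 41.14 kJ.
Entropy balance on the reservoirs: −Q_H/T_H = -0.09176 kJ/K, +Q_C/T_C = 0.1439 kJ/K.
ΔS_univ = −Q_H/T_H + Q_C/T_C = 0.0521 kJ/K (> 0, since η = 0.458 < η_Carnot = 0.654).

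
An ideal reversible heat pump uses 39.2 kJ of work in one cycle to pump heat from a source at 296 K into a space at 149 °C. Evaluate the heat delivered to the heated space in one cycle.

T_H = 149 °C → 149 + 273.15 = 422.15 K.
The Carnot heat-pump COP is COP_HP = T_H/(T_H − T_C) = 422.15/126.15 = 3.3464.
Q_H = COP_HP · W = 3.3464 × 39.2 = 131 kJ.

Q_H ≈ 131 kJ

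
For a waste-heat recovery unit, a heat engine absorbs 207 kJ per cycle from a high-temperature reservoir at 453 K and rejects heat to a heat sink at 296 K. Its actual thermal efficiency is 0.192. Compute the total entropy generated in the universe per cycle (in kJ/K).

ΔS_univ ≈ 0.108 kJ/K

W = η·Q_H = 0.192 × 207 = 39.74 kJ, so Q_C = Q_H − W = 167.3 kJ.
Entropy balance on the reservoirs: −Q_H/T_H = -0.4570 kJ/K, +Q_C/T_C = 0.5651 kJ/K.
ΔS_univ = −Q_H/T_H + Q_C/T_C = 0.108 kJ/K (> 0, since η = 0.192 < η_Carnot = 0.347).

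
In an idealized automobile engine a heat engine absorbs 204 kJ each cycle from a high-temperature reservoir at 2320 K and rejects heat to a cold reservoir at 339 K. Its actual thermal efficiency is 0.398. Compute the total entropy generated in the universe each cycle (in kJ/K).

ΔS_univ ≈ 0.274 kJ/K

W = η·Q_H = 0.398 × 204 = 81.19 kJ, so Q_C = Q_H − W = 122.8 kJ.
Entropy balance on the reservoirs: −Q_H/T_H = -0.08793 kJ/K, +Q_C/T_C = 0.3623 kJ/K.
ΔS_univ = −Q_H/T_H + Q_C/T_C = 0.274 kJ/K (> 0, since η = 0.398 < η_Carnot = 0.854).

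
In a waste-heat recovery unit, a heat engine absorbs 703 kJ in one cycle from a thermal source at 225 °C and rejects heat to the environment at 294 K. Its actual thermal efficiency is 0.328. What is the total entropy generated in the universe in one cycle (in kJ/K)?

ΔS_univ ≈ 0.1956 kJ/K

T_H = 225 °C → 225 + 273.15 = 498.15 K.
W = η·Q_H = 0.328 × 703 = 230.6 kJ, so Q_C = Q_H − W = 472.4 kJ.
Reservoir entropy changes: ΔS_H = −Q_H/T_H = −703/498.15 = -1.411 kJ/K and ΔS_C = +Q_C/T_C = 472.4/294.00 = 1.607 kJ/K.
ΔS_univ = −Q_H/T_H + Q_C/T_C = 0.1956 kJ/K (> 0, since η = 0.328 < η_Carnot = 0.410).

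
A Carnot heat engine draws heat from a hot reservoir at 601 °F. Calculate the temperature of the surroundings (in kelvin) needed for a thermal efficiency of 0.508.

T_C ≈ 290 K

T_H = 601 °F → (601 − 32) × 5/9 = 316.11 °C = 589.26 K.
From η = 1 − T_C/T_H, T_C = T_H·(1 − η) = 589.26 × (1 − 0.508) = 290 K.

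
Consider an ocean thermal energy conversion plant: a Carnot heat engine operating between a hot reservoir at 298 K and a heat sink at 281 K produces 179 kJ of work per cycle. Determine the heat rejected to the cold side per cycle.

Q_C ≈ 2960 kJ

η_rev = 1 − T_C/T_H = 1 − 281.00/298.00 = 0.0570.
Since Q_C/Q_H = T_C/T_H and Q_H = W/η, Q_C = W·T_C/(T_H − T_C) = 179 × 281.00/17.00 = 2960 kJ.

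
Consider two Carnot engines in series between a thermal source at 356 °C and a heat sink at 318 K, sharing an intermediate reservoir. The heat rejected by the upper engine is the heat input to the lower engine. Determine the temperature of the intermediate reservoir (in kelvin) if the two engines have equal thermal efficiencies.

T_H = 356 °C → 356 + 273.15 = 629.15 K.
Equal efficiencies require 1 − T_m/T_H = 1 − T_C/T_m, i.e. T_m/T_H = T_C/T_m, so T_m = √(T_H·T_C) = √(629.15 × 318.00) = 447.3 K.

T_m ≈ 447.3 K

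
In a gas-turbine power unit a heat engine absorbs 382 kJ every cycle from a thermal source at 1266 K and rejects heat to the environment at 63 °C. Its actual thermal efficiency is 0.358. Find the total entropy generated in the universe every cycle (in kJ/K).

T_C = 63 °C → 63 + 273.15 = 336.15 K.
W = η·Q_H = 0.358 × 382 = 136.8 kJ, so Q_C = Q_H − W = 245.2 kJ.
Reservoir entropy changes: ΔS_H = −Q_H/T_H = −382/1266.00 = -0.3017 kJ/K and ΔS_C = +Q_C/T_C = 245.2/336.15 = 0.7296 kJ/K.
ΔS_univ = −Q_H/T_H + Q_C/T_C = 0.4278 kJ/K (> 0, since η = 0.358 < η_Carnot = 0.734).

ΔS_univ ≈ 0.4278 kJ/K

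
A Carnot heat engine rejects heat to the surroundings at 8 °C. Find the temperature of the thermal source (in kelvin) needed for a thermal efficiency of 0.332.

T_H ≈ 420.9 K

T_C = 8 °C → 8 + 273.15 = 281.15 K.
From η = 1 − T_C/T_H, solving for T_H gives T_H = T_C/(1 − η) = 281.15/(1 − 0.332) = 420.9 K.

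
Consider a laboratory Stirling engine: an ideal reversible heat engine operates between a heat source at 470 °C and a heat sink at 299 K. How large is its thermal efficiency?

T_H = 470 °C → 470 + 273.15 = 743.15 K.
η_rev = 1 − T_C/T_H = 1 − 299.00/743.15 = 0.598.

η ≈ 0.598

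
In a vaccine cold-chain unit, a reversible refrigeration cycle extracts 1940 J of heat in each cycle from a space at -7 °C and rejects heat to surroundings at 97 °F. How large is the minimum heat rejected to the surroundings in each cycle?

Q_H ≈ 2250 J

T_H = 97 °F → (97 − 32) × 5/9 = 36.11 °C = 309.26 K.
T_C = -7 °C → -7 + 273.15 = 266.15 K.
For a reversible cycle Q_H/Q_C = T_H/T_C, so Q_H = Q_C·T_H/T_C = 1940 × 309.26/266.15 = 2250 J.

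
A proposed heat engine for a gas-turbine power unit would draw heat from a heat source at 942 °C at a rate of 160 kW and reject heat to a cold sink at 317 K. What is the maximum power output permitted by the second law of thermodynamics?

T_H = 942 °C → 942 + 273.15 = 1215.15 K.
The upper bound on efficiency is η_max = 1 − T_C/T_H = 1 − 317.00/1215.15 = 0.7391.
W_max = η_max · Q_H = 0.7391 × 160 = 118.3 kW.

Ẇ_max ≈ 118.3 kW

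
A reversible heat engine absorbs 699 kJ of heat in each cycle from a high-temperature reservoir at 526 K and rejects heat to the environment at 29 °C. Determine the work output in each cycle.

T_C = 29 °C → 29 + 273.15 = 302.15 K.
η_rev = 1 − T_C/T_H = 1 − 302.15/526.00 = 0.4256.
W = η·Q_H = 0.4256 × 699 = 297 kJ.

W ≈ 297 kJ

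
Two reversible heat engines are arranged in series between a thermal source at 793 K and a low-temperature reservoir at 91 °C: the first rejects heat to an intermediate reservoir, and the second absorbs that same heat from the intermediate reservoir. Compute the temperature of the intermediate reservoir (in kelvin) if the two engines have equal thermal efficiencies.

T_m ≈ 537 K

T_C = 91 °C → 91 + 273.15 = 364.15 K.
Equal efficiencies require 1 − T_m/T_H = 1 − T_C/T_m, i.e. T_m/T_H = T_C/T_m, so T_m = √(T_H·T_C) = √(793.00 × 364.15) = 537 K.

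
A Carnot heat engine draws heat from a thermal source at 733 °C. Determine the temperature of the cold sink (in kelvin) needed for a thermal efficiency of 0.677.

T_H = 733 °C → 733 + 273.15 = 1006.15 K.
From η = 1 − T_C/T_H, T_C = T_H·(1 − η) = 1006.15 × (1 − 0.677) = 325.0 K.

T_C ≈ 325.0 K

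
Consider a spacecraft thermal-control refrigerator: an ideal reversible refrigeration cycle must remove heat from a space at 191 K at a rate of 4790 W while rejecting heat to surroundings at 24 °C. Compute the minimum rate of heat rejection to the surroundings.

T_H = 24 °C → 24 + 273.15 = 297.15 K.
For a reversible cycle Q_H/Q_C = T_H/T_C, so Q_H = Q_C·T_H/T_C = 4790 × 297.15/191.00 = 7450 W.

Q̇_H ≈ 7450 W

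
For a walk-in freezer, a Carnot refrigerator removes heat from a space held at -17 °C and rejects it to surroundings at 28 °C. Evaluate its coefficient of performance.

T_H = 28 °C → 28 + 273.15 = 301.15 K.
T_C = -17 °C → -17 + 273.15 = 256.15 K.
The reversible coefficient of performance is COP_R = T_C/(T_H − T_C) = 256.15/(301.15 − 256.15) = 5.692.

COP_R ≈ 5.692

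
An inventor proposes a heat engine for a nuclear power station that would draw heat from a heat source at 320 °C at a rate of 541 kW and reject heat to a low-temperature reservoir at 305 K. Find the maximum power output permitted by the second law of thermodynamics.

T_H = 320 °C → 320 + 273.15 = 593.15 K.
By the Carnot theorem, η_max = 1 − T_C/T_H = 1 − 305.00/593.15 = 0.4858.
W_max = η_max · Q_H = 0.4858 × 541 = 263 kW.

Ẇ_max ≈ 263 kW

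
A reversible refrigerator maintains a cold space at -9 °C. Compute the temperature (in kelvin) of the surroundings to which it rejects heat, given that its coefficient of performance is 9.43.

T_H ≈ 292 K

T_C = -9 °C → -9 + 273.15 = 264.15 K.
COP_R = T_C/(T_H − T_C) ⇒ T_H = T_C·(1 + 1/COP_R) = 264.15 × (1 + 1/9.43) = 292 K.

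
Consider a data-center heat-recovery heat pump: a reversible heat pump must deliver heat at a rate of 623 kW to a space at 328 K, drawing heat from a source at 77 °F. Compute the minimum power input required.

Ẇ_in ≈ 56.7 kW

T_C = 77 °F → (77 − 32) × 5/9 = 25.00 °C = 298.15 K.
For a reversible heat pump, COP_HP = T_H/(T_H − T_C) = 328.00/29.85 = 10.9883.
W = Q_H/COP_HP = 623/10.9883 = 56.7 kW.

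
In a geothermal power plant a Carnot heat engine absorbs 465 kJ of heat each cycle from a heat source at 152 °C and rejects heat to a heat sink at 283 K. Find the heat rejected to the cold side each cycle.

Q_C ≈ 309.5 kJ

T_H = 152 °C → 152 + 273.15 = 425.15 K.
η_rev = 1 − T_C/T_H = 1 − 283.00/425.15 = 0.3344.
For a reversible cycle Q_C/Q_H = T_C/T_H, so Q_C = 465 × 283.00/425.15 = 309.5 kJ.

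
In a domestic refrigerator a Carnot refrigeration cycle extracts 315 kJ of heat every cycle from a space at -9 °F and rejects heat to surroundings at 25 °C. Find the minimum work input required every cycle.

W_in ≈ 60.11 kJ

T_H = 25 °C → 25 + 273.15 = 298.15 K.
T_C = -9 °F → (-9 − 32) × 5/9 = -22.78 °C = 250.37 K.
COP_R = T_C/(T_H − T_C) = 250.37/47.78 = 5.2403.
W = Q_C/COP_R = 315/5.2403 = 60.11 kJ.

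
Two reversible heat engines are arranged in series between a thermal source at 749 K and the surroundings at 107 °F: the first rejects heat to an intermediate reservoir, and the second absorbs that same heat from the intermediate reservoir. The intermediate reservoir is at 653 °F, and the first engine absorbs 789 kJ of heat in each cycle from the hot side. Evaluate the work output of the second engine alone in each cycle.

W₂ ≈ 320 kJ

T_C = 107 °F → (107 − 32) × 5/9 = 41.67 °C = 314.82 K.
T_m = 653 °F → (653 − 32) × 5/9 = 345.00 °C = 618.15 K.
Heat entering the second stage: Q_m = Q_H·(T_m/T_H) = 789 × 618.15/749.00 = 651 kJ.
Second-stage efficiency η₂ = 1 − T_C/T_m = 1 − 314.82/618.15 = 0.4907, so W₂ = η₂·Q_m = 320 kJ.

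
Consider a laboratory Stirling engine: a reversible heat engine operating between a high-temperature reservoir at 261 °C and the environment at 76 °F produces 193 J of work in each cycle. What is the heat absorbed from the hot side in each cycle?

T_H = 261 °C → 261 + 273.15 = 534.15 K.
T_C = 76 °F → (76 − 32) × 5/9 = 24.44 °C = 297.59 K.
For a reversible engine, η = 1 − T_C/T_H = 1 − 297.59/534.15 = 0.4429.
Q_H = W/η = 193/0.4429 = 435.8 J.

Q_H ≈ 435.8 J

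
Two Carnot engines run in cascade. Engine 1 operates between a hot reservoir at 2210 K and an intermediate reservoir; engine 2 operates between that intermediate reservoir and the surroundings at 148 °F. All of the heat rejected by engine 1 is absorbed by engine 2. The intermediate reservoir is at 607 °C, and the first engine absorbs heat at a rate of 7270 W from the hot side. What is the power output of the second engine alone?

Ẇ₂ ≈ 1780 W

T_C = 148 °F → (148 − 32) × 5/9 = 64.44 °C = 337.59 K.
T_m = 607 °C → 607 + 273.15 = 880.15 K.
Heat entering the second stage: Q_m = Q_H·(T_m/T_H) = 7270 × 880.15/2210.00 = 2900 W.
Second-stage efficiency η₂ = 1 − T_C/T_m = 1 − 337.59/880.15 = 0.6164, so W₂ = η₂·Q_m = 1780 W.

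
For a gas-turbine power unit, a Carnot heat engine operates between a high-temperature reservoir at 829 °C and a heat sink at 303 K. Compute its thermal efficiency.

T_H = 829 °C → 829 + 273.15 = 1102.15 K.
Since the cycle is reversible, η = 1 − T_C/T_H = 1 − 303.00/1102.15 = 0.725.

η ≈ 0.725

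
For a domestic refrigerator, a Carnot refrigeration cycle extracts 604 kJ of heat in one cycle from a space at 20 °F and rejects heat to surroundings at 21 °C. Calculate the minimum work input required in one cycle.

T_H = 21 °C → 21 + 273.15 = 294.15 K.
T_C = 20 °F → (20 − 32) × 5/9 = -6.67 °C = 266.48 K.
COP_R = T_C/(T_H − T_C) = 266.48/27.67 = 9.6319.
W = Q_C/COP_R = 604/9.6319 = 62.71 kJ.

W_in ≈ 62.71 kJ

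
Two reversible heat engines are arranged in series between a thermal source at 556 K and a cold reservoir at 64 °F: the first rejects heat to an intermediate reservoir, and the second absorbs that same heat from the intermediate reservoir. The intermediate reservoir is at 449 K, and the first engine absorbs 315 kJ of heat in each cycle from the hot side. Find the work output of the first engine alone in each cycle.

T_C = 64 °F → (64 − 32) × 5/9 = 17.78 °C = 290.93 K.
First-stage efficiency η₁ = 1 − T_m/T_H = 1 − 449.00/556.00 = 0.1924.
W₁ = η₁·Q_H = 0.1924 × 315 = 60.6 kJ.

W₁ ≈ 60.6 kJ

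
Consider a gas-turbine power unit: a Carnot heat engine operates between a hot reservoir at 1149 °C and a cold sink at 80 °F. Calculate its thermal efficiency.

T_H = 1149 °C → 1149 + 273.15 = 1422.15 K.
T_C = 80 °F → (80 − 32) × 5/9 = 26.67 °C = 299.82 K.
The Carnot efficiency is η = 1 − T_C/T_H = 1 − 299.82/1422.15 = 0.7892.

η ≈ 0.7892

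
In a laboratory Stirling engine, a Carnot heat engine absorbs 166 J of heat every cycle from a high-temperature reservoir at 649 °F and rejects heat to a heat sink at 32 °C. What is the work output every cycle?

W ≈ 83.8 J

T_H = 649 °F → (649 − 32) × 5/9 = 342.78 °C = 615.93 K.
T_C = 32 °C → 32 + 273.15 = 305.15 K.
Carnot efficiency: η = 1 − T_C/T_H = 1 − 305.15/615.93 = 0.5046.
W = η·Q_H = 0.5046 × 166 = 83.8 J.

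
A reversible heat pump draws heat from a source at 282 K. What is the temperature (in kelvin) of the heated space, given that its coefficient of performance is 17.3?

T_H ≈ 299.3 K

COP_HP = T_H/(T_H − T_C) ⇒ T_H = T_C·COP_HP/(COP_HP − 1) = 282.00 × 17.3/(17.3 − 1) = 299.3 K.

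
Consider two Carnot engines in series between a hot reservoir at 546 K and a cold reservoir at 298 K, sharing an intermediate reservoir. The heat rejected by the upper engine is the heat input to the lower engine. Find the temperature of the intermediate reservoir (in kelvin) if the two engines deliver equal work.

T_m ≈ 422.0 K

For reversible stages Q_m = Q_H·(T_m/T_H). Setting W₁ = Q_H(1 − T_m/T_H) equal to W₂ = Q_m(1 − T_C/T_m) = Q_H·(T_m − T_C)/T_H gives T_H − T_m = T_m − T_C, so T_m = (T_H + T_C)/2 = (546.00 + 298.00)/2 = 422.0 K.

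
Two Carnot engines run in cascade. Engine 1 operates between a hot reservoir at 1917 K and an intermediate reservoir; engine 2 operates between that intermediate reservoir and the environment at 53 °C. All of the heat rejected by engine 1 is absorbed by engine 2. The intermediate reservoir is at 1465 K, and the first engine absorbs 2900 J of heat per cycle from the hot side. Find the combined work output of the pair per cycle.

T_C = 53 °C → 53 + 273.15 = 326.15 K.
Two reversible stages in series are equivalent to a single Carnot engine between T_H and T_C, so η_total = 1 − T_C/T_H = 1 − 326.15/1917.00 = 0.8299.
W_total = η_total · Q_H = 0.8299 × 2900 = 2410 J.

W_total ≈ 2410 J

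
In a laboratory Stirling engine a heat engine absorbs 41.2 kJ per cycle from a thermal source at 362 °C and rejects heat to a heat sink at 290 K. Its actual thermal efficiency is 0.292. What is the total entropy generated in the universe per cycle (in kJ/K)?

ΔS_univ ≈ 0.03572 kJ/K

T_H = 362 °C → 362 + 273.15 = 635.15 K.
W = η·Q_H = 0.292 × 41.2 = 12.03 kJ, so Q_C = Q_H − W = 29.17 kJ.
The hot reservoir loses entropy Q_H/T_H = 41.2/635.15 = 0.06487 kJ/K; the cold reservoir gains Q_C/T_C = 29.17/290.00 = 0.1006 kJ/K.
ΔS_univ = −Q_H/T_H + Q_C/T_C = 0.03572 kJ/K (> 0, since η = 0.292 < η_Carnot = 0.543).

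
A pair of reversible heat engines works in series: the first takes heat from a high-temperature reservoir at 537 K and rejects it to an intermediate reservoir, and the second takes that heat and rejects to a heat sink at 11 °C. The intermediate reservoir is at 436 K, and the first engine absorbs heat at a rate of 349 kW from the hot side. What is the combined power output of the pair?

T_C = 11 °C → 11 + 273.15 = 284.15 K.
Two reversible stages in series are equivalent to a single Carnot engine between T_H and T_C, so η_total = 1 − T_C/T_H = 1 − 284.15/537.00 = 0.4709.
W_total = η_total · Q_H = 0.4709 × 349 = 164 kW.

Ẇ_total ≈ 164 kW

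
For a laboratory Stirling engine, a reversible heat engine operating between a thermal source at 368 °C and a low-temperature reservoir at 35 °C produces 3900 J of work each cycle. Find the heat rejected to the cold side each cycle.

T_H = 368 °C → 368 + 273.15 = 641.15 K.
T_C = 35 °C → 35 + 273.15 = 308.15 K.
For a reversible engine, η = 1 − T_C/T_H = 1 − 308.15/641.15 = 0.5194.
Since Q_C/Q_H = T_C/T_H and Q_H = W/η, Q_C = W·T_C/(T_H − T_C) = 3900 × 308.15/333.00 = 3610 J.

Q_C ≈ 3610 J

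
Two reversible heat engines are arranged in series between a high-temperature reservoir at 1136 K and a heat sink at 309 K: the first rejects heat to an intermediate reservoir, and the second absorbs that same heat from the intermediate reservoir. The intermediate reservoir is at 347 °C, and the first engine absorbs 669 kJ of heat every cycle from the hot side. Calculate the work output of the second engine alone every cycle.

T_m = 347 °C → 347 + 273.15 = 620.15 K.
Heat entering the second stage: Q_m = Q_H·(T_m/T_H) = 669 × 620.15/1136.00 = 365.2 kJ.
Second-stage efficiency η₂ = 1 − T_C/T_m = 1 − 309.00/620.15 = 0.5017, so W₂ = η₂·Q_m = 183.2 kJ.

W₂ ≈ 183.2 kJ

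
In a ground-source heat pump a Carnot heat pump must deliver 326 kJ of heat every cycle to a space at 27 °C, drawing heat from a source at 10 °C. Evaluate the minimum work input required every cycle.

T_H = 27 °C → 27 + 273.15 = 300.15 K.
T_C = 10 °C → 10 + 273.15 = 283.15 K.
COP_HP = T_H/(T_H − T_C) = 300.15/17.00 = 17.6559.
W = Q_H/COP_HP = 326/17.6559 = 18.46 kJ.

W_in ≈ 18.46 kJ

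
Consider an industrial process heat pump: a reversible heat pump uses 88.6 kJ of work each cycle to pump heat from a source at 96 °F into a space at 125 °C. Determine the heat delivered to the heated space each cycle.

T_H = 125 °C → 125 + 273.15 = 398.15 K.
T_C = 96 °F → (96 − 32) × 5/9 = 35.56 °C = 308.71 K.
For a reversible heat pump, COP_HP = T_H/(T_H − T_C) = 398.15/89.44 = 4.4514.
Q_H = COP_HP · W = 4.4514 × 88.6 = 394 kJ.

Q_H ≈ 394 kJ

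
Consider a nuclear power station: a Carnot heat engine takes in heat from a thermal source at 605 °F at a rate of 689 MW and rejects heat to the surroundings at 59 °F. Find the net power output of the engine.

Ẇ ≈ 353.3 MW

T_H = 605 °F → (605 − 32) × 5/9 = 318.33 °C = 591.48 K.
T_C = 59 °F → (59 − 32) × 5/9 = 15.00 °C = 288.15 K.
η_rev = 1 − T_C/T_H = 1 − 288.15/591.48 = 0.5128.
W = η·Q_H = 0.5128 × 689 = 353.3 MW.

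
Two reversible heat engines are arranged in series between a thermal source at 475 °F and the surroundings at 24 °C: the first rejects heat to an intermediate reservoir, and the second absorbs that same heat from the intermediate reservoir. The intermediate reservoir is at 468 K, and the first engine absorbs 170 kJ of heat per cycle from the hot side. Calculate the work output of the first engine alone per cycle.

T_H = 475 °F → (475 − 32) × 5/9 = 246.11 °C = 519.26 K.
T_C = 24 °C → 24 + 273.15 = 297.15 K.
First-stage efficiency η₁ = 1 − T_m/T_H = 1 − 468.00/519.26 = 0.0987.
W₁ = η₁·Q_H = 0.0987 × 170 = 16.78 kJ.

W₁ ≈ 16.78 kJ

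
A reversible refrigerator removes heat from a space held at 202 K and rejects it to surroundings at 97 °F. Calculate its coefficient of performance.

T_H = 97 °F → (97 − 32) × 5/9 = 36.11 °C = 309.26 K.
COP_R = T_C/(T_H − T_C) = 202.00/(309.26 − 202.00) = 1.883.

COP_R ≈ 1.883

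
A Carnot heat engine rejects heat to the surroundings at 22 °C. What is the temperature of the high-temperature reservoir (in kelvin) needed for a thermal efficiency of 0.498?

T_H ≈ 588 K

T_C = 22 °C → 22 + 273.15 = 295.15 K.
From η = 1 − T_C/T_H, solving for T_H gives T_H = T_C/(1 − η) = 295.15/(1 − 0.498) = 588 K.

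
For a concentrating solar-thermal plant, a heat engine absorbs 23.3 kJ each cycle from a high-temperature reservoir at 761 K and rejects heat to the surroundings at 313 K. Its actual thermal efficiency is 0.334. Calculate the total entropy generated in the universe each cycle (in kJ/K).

ΔS_univ ≈ 0.0190 kJ/K

W = η·Q_H = 0.334 × 23.3 = 7.782 kJ, so Q_C = Q_H − W = 15.52 kJ.
Entropy balance on the reservoirs: −Q_H/T_H = -0.03062 kJ/K, +Q_C/T_C = 0.04958 kJ/K.
ΔS_univ = −Q_H/T_H + Q_C/T_C = 0.0190 kJ/K (> 0, since η = 0.334 < η_Carnot = 0.589).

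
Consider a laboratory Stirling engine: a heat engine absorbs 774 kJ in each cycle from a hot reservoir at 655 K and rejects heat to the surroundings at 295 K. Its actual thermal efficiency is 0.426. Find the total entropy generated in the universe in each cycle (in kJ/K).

W = η·Q_H = 0.426 × 774 = 329.7 kJ, so Q_C = Q_H − W = 444.3 kJ.
Entropy balance on the reservoirs: −Q_H/T_H = -1.182 kJ/K, +Q_C/T_C = 1.506 kJ/K.
ΔS_univ = −Q_H/T_H + Q_C/T_C = 0.324 kJ/K (> 0, since η = 0.426 < η_Carnot = 0.550).

ΔS_univ ≈ 0.324 kJ/K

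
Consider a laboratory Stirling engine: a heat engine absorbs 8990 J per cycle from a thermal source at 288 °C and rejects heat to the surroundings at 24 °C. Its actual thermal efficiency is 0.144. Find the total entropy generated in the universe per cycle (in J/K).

T_H = 288 °C → 288 + 273.15 = 561.15 K.
T_C = 24 °C → 24 + 273.15 = 297.15 K.
W = η·Q_H = 0.144 × 8990 = 1295 J, so Q_C = Q_H − W = 7695 J.
The hot reservoir loses entropy Q_H/T_H = 8990/561.15 = 16.02 J/K; the cold reservoir gains Q_C/T_C = 7695/297.15 = 25.90 J/K.
ΔS_univ = −Q_H/T_H + Q_C/T_C = 9.877 J/K (> 0, since η = 0.144 < η_Carnot = 0.470).

ΔS_univ ≈ 9.877 J/K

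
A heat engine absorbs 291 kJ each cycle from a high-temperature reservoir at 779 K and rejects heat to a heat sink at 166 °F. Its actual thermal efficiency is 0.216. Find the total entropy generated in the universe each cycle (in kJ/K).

ΔS_univ ≈ 0.283 kJ/K

T_C = 166 °F → (166 − 32) × 5/9 = 74.44 °C = 347.59 K.
W = η·Q_H = 0.216 × 291 = 62.86 kJ, so Q_C = Q_H − W = 228.1 kJ.
The hot reservoir loses entropy Q_H/T_H = 291/779.00 = 0.3736 kJ/K; the cold reservoir gains Q_C/T_C = 228.1/347.59 = 0.6564 kJ/K.
ΔS_univ = −Q_H/T_H + Q_C/T_C = 0.283 kJ/K (> 0, since η = 0.216 < η_Carnot = 0.554).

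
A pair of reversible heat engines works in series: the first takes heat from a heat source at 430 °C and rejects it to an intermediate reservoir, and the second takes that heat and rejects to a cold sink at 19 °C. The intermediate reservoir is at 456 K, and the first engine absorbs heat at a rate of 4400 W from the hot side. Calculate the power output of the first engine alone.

Ẇ₁ ≈ 1550 W

T_H = 430 °C → 430 + 273.15 = 703.15 K.
T_C = 19 °C → 19 + 273.15 = 292.15 K.
First-stage efficiency η₁ = 1 − T_m/T_H = 1 − 456.00/703.15 = 0.3515.
W₁ = η₁·Q_H = 0.3515 × 4400 = 1550 W.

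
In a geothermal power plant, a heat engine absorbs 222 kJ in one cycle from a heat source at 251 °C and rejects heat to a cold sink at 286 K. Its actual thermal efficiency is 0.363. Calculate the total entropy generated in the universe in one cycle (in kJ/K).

T_H = 251 °C → 251 + 273.15 = 524.15 K.
W = η·Q_H = 0.363 × 222 = 80.59 kJ, so Q_C = Q_H − W = 141.4 kJ.
Reservoir entropy changes: ΔS_H = −Q_H/T_H = −222/524.15 = -0.4235 kJ/K and ΔS_C = +Q_C/T_C = 141.4/286.00 = 0.4945 kJ/K.
ΔS_univ = −Q_H/T_H + Q_C/T_C = 0.07091 kJ/K (> 0, since η = 0.363 < η_Carnot = 0.454).

ΔS_univ ≈ 0.07091 kJ/K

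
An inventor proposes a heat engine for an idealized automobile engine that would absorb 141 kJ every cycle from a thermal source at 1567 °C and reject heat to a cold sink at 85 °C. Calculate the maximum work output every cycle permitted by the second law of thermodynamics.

W_max ≈ 113.6 kJ

T_H = 1567 °C → 1567 + 273.15 = 1840.15 K.
T_C = 85 °C → 85 + 273.15 = 358.15 K.
The second-law ceiling is the Carnot efficiency, η_max = 1 − T_C/T_H = 1 − 358.15/1840.15 = 0.8054.
W_max = η_max · Q_H = 0.8054 × 141 = 113.6 kJ.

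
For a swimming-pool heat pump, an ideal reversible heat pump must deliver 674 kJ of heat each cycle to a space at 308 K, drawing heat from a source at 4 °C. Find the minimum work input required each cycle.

T_C = 4 °C → 4 + 273.15 = 277.15 K.
COP_HP = T_H/(T_H − T_C) = 308.00/30.85 = 9.9838.
W = Q_H/COP_HP = 674/9.9838 = 67.5 kJ.

W_in ≈ 67.5 kJ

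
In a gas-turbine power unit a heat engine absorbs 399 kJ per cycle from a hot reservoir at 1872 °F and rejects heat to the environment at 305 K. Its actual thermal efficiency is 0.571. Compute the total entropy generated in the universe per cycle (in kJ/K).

T_H = 1872 °F → (1872 − 32) × 5/9 = 1022.22 °C = 1295.37 K.
W = η·Q_H = 0.571 × 399 = 227.8 kJ, so Q_C = Q_H − W = 171.2 kJ.
The hot reservoir loses entropy Q_H/T_H = 399/1295.37 = 0.3080 kJ/K; the cold reservoir gains Q_C/T_C = 171.2/305.00 = 0.5612 kJ/K.
ΔS_univ = −Q_H/T_H + Q_C/T_C = 0.253 kJ/K (> 0, since η = 0.571 < η_Carnot = 0.765).

ΔS_univ ≈ 0.253 kJ/K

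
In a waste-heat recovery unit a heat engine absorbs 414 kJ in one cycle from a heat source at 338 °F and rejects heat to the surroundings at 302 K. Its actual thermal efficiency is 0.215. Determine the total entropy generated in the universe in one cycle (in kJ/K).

T_H = 338 °F → (338 − 32) × 5/9 = 170.00 °C = 443.15 K.
W = η·Q_H = 0.215 × 414 = 89.01 kJ, so Q_C = Q_H − W = 325.0 kJ.
Reservoir entropy changes: ΔS_H = −Q_H/T_H = −414/443.15 = -0.9342 kJ/K and ΔS_C = +Q_C/T_C = 325.0/302.00 = 1.076 kJ/K.
ΔS_univ = −Q_H/T_H + Q_C/T_C = 0.1419 kJ/K (> 0, since η = 0.215 < η_Carnot = 0.319).

ΔS_univ ≈ 0.1419 kJ/K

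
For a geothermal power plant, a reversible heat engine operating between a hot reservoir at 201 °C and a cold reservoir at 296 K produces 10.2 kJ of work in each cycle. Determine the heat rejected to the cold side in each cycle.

T_H = 201 °C → 201 + 273.15 = 474.15 K.
η_rev = 1 − T_C/T_H = 1 − 296.00/474.15 = 0.3757.
Since Q_C/Q_H = T_C/T_H and Q_H = W/η, Q_C = W·T_C/(T_H − T_C) = 10.2 × 296.00/178.15 = 16.9 kJ.

Q_C ≈ 16.9 kJ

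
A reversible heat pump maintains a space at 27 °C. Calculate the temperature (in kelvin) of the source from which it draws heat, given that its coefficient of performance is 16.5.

T_H = 27 °C → 27 + 273.15 = 300.15 K.
COP_HP = T_H/(T_H − T_C) ⇒ T_C = T_H·(COP_HP − 1)/COP_HP = 300.15 × (16.5 − 1)/16.5 = 282 K.

T_C ≈ 282 K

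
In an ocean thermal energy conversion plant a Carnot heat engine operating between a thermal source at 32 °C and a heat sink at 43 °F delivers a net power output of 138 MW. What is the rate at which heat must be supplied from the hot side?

T_H = 32 °C → 32 + 273.15 = 305.15 K.
T_C = 43 °F → (43 − 32) × 5/9 = 6.11 °C = 279.26 K.
η_rev = 1 − T_C/T_H = 1 − 279.26/305.15 = 0.0848.
Q_H = W/η = 138/0.0848 = 1627 MW.

Q̇_H ≈ 1627 MW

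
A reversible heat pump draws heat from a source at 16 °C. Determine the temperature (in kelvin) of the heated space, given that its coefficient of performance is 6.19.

T_C = 16 °C → 16 + 273.15 = 289.15 K.
COP_HP = T_H/(T_H − T_C) ⇒ T_H = T_C·COP_HP/(COP_HP − 1) = 289.15 × 6.19/(6.19 − 1) = 344.9 K.

T_H ≈ 344.9 K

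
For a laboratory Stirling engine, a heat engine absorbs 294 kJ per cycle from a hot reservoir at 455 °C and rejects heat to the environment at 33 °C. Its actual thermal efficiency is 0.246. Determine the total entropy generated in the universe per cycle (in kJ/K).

ΔS_univ ≈ 0.320 kJ/K

T_H = 455 °C → 455 + 273.15 = 728.15 K.
T_C = 33 °C → 33 + 273.15 = 306.15 K.
W = η·Q_H = 0.246 × 294 = 72.32 kJ, so Q_C = Q_H − W = 221.7 kJ.
The hot reservoir loses entropy Q_H/T_H = 294/728.15 = 0.4038 kJ/K; the cold reservoir gains Q_C/T_C = 221.7/306.15 = 0.7241 kJ/K.
ΔS_univ = −Q_H/T_H + Q_C/T_C = 0.320 kJ/K (> 0, since η = 0.246 < η_Carnot = 0.580).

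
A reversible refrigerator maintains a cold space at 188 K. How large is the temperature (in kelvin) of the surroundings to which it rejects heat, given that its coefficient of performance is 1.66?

T_H ≈ 301 K

COP_R = T_C/(T_H − T_C) ⇒ T_H = T_C·(1 + 1/COP_R) = 188.00 × (1 + 1/1.66) = 301 K.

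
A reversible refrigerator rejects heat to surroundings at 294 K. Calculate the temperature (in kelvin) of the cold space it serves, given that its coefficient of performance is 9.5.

COP_R = T_C/(T_H − T_C) ⇒ T_C = T_H·COP_R/(1 + COP_R) = 294.00 × 9.5/(1 + 9.5) = 266 K.

T_C ≈ 266 K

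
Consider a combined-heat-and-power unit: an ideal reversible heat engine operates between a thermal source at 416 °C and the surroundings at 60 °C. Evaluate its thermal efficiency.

η ≈ 0.517

T_H = 416 °C → 416 + 273.15 = 689.15 K.
T_C = 60 °C → 60 + 273.15 = 333.15 K.
For a reversible engine, η = 1 − T_C/T_H = 1 − 333.15/689.15 = 0.517.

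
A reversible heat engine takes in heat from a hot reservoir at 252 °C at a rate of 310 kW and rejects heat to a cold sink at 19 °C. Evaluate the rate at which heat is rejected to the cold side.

Q̇_C ≈ 172 kW

T_H = 252 °C → 252 + 273.15 = 525.15 K.
T_C = 19 °C → 19 + 273.15 = 292.15 K.
Since the cycle is reversible, η = 1 − T_C/T_H = 1 − 292.15/525.15 = 0.4437.
For a reversible cycle Q_C/Q_H = T_C/T_H, so Q_C = 310 × 292.15/525.15 = 172 kW.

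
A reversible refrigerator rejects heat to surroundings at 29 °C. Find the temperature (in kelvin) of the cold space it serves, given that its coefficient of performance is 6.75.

T_C ≈ 263 K

T_H = 29 °C → 29 + 273.15 = 302.15 K.
COP_R = T_C/(T_H − T_C) ⇒ T_C = T_H·COP_R/(1 + COP_R) = 302.15 × 6.75/(1 + 6.75) = 263 K.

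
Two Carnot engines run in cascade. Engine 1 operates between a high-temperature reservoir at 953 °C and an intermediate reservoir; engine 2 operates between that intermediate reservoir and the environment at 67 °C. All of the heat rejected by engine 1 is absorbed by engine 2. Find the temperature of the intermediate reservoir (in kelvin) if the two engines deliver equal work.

T_H = 953 °C → 953 + 273.15 = 1226.15 K.
T_C = 67 °C → 67 + 273.15 = 340.15 K.
For reversible stages Q_m = Q_H·(T_m/T_H). Setting W₁ = Q_H(1 − T_m/T_H) equal to W₂ = Q_m(1 − T_C/T_m) = Q_H·(T_m − T_C)/T_H gives T_H − T_m = T_m − T_C, so T_m = (T_H + T_C)/2 = (1226.15 + 340.15)/2 = 783 K.

T_m ≈ 783 K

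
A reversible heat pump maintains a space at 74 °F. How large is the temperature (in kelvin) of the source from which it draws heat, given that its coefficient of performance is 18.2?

T_C ≈ 280.2 K

T_H = 74 °F → (74 − 32) × 5/9 = 23.33 °C = 296.48 K.
COP_HP = T_H/(T_H − T_C) ⇒ T_C = T_H·(COP_HP − 1)/COP_HP = 296.48 × (18.2 − 1)/18.2 = 280.2 K.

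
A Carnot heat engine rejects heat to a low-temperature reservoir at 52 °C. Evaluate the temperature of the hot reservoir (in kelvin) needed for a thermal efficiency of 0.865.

T_C = 52 °C → 52 + 273.15 = 325.15 K.
From η = 1 − T_C/T_H, solving for T_H gives T_H = T_C/(1 − η) = 325.15/(1 − 0.865) = 2410 K.

T_H ≈ 2410 K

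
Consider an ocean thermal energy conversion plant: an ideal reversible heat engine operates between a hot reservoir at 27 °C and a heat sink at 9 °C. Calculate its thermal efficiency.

η ≈ 0.05997

T_H = 27 °C → 27 + 273.15 = 300.15 K.
T_C = 9 °C → 9 + 273.15 = 282.15 K.
Carnot efficiency: η = 1 − T_C/T_H = 1 − 282.15/300.15 = 0.05997.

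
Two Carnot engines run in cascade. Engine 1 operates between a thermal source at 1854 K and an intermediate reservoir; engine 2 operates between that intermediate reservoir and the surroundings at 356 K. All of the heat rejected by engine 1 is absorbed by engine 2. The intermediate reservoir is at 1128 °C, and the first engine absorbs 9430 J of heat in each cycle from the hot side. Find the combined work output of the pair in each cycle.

Two reversible stages in series are equivalent to a single Carnot engine between T_H and T_C, so η_total = 1 − T_C/T_H = 1 − 356.00/1854.00 = 0.8080.
W_total = η_total · Q_H = 0.8080 × 9430 = 7619 J.

W_total ≈ 7619 J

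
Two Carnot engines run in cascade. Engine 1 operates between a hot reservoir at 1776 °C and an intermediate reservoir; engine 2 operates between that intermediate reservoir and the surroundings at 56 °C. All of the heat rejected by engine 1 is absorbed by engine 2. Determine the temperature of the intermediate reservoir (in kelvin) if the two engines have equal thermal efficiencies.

T_m ≈ 821 K

T_H = 1776 °C → 1776 + 273.15 = 2049.15 K.
T_C = 56 °C → 56 + 273.15 = 329.15 K.
Equal efficiencies require 1 − T_m/T_H = 1 − T_C/T_m, i.e. T_m/T_H = T_C/T_m, so T_m = √(T_H·T_C) = √(2049.15 × 329.15) = 821 K.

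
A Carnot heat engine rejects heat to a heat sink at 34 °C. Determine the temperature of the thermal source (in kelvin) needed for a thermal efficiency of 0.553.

T_C = 34 °C → 34 + 273.15 = 307.15 K.
From η = 1 − T_C/T_H, solving for T_H gives T_H = T_C/(1 − η) = 307.15/(1 − 0.553) = 687.1 K.

T_H ≈ 687.1 K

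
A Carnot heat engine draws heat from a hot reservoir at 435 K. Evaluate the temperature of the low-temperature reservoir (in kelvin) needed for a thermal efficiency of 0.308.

T_C ≈ 301 K

From η = 1 − T_C/T_H, T_C = T_H·(1 − η) = 435.00 × (1 − 0.308) = 301 K.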